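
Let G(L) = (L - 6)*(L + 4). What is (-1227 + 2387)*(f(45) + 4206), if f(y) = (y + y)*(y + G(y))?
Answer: 209085360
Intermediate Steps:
G(L) = (-6 + L)*(4 + L)
f(y) = 2*y*(-24 + y² - y) (f(y) = (y + y)*(y + (-24 + y² - 2*y)) = (2*y)*(-24 + y² - y) = 2*y*(-24 + y² - y))
(-1227 + 2387)*(f(45) + 4206) = (-1227 + 2387)*(2*45*(-24 + 45² - 1*45) + 4206) = 1160*(2*45*(-24 + 2025 - 45) + 4206) = 1160*(2*45*1956 + 4206) = 1160*(176040 + 4206) = 1160*180246 = 209085360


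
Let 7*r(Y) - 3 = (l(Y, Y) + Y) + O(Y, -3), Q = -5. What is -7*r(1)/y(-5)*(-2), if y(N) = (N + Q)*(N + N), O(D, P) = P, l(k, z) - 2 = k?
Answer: 2/25 ≈ 0.080000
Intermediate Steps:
l(k, z) = 2 + k
r(Y) = 2/7 + 2*Y/7 (r(Y) = 3/7 + (((2 + Y) + Y) - 3)/7 = 3/7 + ((2 + 2*Y) - 3)/7 = 3/7 + (-1 + 2*Y)/7 = 3/7 + (-⅐ + 2*Y/7) = 2/7 + 2*Y/7)
y(N) = 2*N*(-5 + N) (y(N) = (N - 5)*(N + N) = (-5 + N)*(2*N) = 2*N*(-5 + N))
-7*r(1)/y(-5)*(-2) = -7*(2/7 + (2/7)*1)/(2*(-5)*(-5 - 5))*(-2) = -7*(2/7 + 2/7)/(2*(-5)*(-10))*(-2) = -4/100*(-2) = -7*1/175*(-2) = -1/25*(-2) = 2/25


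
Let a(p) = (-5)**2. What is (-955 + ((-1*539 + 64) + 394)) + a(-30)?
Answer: -1011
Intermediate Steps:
a(p) = 25
(-955 + ((-1*539 + 64) + 394)) + a(-30) = (-955 + ((-1*539 + 64) + 394)) + 25 = (-955 + ((-539 + 64) + 394)) + 25 = (-955 + (-475 + 394)) + 25 = (-955 - 81) + 25 = -1036 + 25 = -1011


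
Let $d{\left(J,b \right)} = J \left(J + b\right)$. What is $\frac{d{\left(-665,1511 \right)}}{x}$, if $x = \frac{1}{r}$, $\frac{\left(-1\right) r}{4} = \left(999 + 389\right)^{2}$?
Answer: $4335417555840$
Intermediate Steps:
$r = -7706176$ ($r = - 4 \left(999 + 389\right)^{2} = - 4 \cdot 1388^{2} = \left(-4\right) 1926544 = -7706176$)
$x = - \frac{1}{7706176}$ ($x = \frac{1}{-7706176} = - \frac{1}{7706176} \approx -1.2977 \cdot 10^{-7}$)
$\frac{d{\left(-665,1511 \right)}}{x} = \frac{\left(-665\right) \left(-665 + 1511\right)}{- \frac{1}{7706176}} = \left(-665\right) 846 \left(-7706176\right) = \left(-562590\right) \left(-7706176\right) = 4335417555840$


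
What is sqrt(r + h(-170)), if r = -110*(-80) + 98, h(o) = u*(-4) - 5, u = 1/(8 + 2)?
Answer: sqrt(222315)/5 ≈ 94.301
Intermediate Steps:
u = 1/10 ≈ 0.10000
h(o) = -27/5 (h(o) = (1/10)*(-4) - 5 = -2/5 - 5 = -27/5)
r = 8898 (r = 8800 + 98 = 8898)
sqrt(r + h(-170)) = sqrt(8898 - 27/5) = sqrt(44463/5) = sqrt(222315)/5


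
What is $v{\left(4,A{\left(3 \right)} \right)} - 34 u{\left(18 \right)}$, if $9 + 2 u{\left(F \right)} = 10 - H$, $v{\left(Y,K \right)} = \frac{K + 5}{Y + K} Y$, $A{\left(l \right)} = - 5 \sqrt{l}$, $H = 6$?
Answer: $\frac{5235}{59} - \frac{20 \sqrt{3}}{59} \approx 88.142$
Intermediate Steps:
$v{\left(Y,K \right)} = \frac{Y \left(5 + K\right)}{K + Y}$ ($v{\left(Y,K \right)} = \frac{5 + K}{K + Y} Y = \frac{Y \left(5 + K\right)}{K + Y}$)
$u{\left(F \right)} = - \frac{5}{2}$ ($u{\left(F \right)} = - \frac{9}{2} + \frac{10 - 6}{2} = - \frac{9}{2} + \frac{1}{2} \cdot 4 = - \frac{9}{2} + 2 = - \frac{5}{2}$)
$v{\left(4,A{\left(3 \right)} \right)} - 34 u{\left(18 \right)} = \frac{4 \left(5 - 5 \sqrt{3}\right)}{- 5 \sqrt{3} + 4} - -85 = \frac{4 \left(5 - 5 \sqrt{3}\right)}{4 - 5 \sqrt{3}} + 85 = 85 + \frac{4 \left(5 - 5 \sqrt{3}\right)}{4 - 5 \sqrt{3}}$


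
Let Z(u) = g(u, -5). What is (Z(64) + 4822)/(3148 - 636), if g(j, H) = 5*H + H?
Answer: 599/314 ≈ 1.9076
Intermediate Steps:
g(j, H) = 6*H
Z(u) = -30 (Z(u) = 6*(-5) = -30)
(Z(64) + 4822)/(3148 - 636) = (-30 + 4822)/(3148 - 636) = 4792/2512 = 4792*(1/2512) = 599/314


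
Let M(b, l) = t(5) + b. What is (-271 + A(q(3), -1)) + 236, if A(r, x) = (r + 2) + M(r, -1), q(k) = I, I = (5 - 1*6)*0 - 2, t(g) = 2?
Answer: -35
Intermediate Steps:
I = -2 (I = (5 - 6)*0 - 2 = -1*0 - 2 = 0 - 2 = -2)
q(k) = -2
M(b, l) = 2 + b
A(r, x) = 4 + 2*r (A(r, x) = (r + 2) + (2 + r) = (2 + r) + (2 + r) = 4 + 2*r)
(-271 + A(q(3), -1)) + 236 = (-271 + (4 + 2*(-2))) + 236 = (-271 + (4 - 4)) + 236 = (-271 + 0) + 236 = -271 + 236 = -35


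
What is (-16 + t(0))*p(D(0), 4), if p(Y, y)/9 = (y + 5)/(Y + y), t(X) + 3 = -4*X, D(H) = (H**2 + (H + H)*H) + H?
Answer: -1539/4 ≈ -384.75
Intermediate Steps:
D(H) = H + 3*H**2 (D(H) = (H**2 + (2*H)*H) + H = (H**2 + 2*H**2) + H = 3*H**2 + H = H + 3*H**2)
t(X) = -3 - 4*X
p(Y, y) = 9*(5 + y)/(Y + y) (p(Y, y) = 9*((y + 5)/(Y + y)) = 9*((5 + y)/(Y + y)) = 9*(5 + y)/(Y + y))
(-16 + t(0))*p(D(0), 4) = (-16 + (-3 - 4*0))*(9*(5 + 4)/(0*(1 + 3*0) + 4)) = (-16 + (-3 + 0))*(9*9/(0*(1 + 0) + 4)) = (-16 - 3)*(9*9/(0*1 + 4)) = -171*9/(0 + 4) = -171*9/4 = -19*81/4 = -1539/4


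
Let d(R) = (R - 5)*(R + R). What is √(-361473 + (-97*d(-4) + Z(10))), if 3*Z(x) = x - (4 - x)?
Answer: I*√3316065/3 ≈ 607.0*I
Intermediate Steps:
d(R) = 2*R*(-5 + R) (d(R) = (-5 + R)*(2*R) = 2*R*(-5 + R))
Z(x) = -4/3 + 2*x/3 (Z(x) = (x - (4 - x))/3 = (x + (-4 + x))/3 = (-4 + 2*x)/3 = -4/3 + 2*x/3)
√(-361473 + (-97*d(-4) + Z(10))) = √(-361473 + (-194*(-4)*(-5 - 4) + (-4/3 + (⅔)*10))) = √(-361473 + (-194*(-4)*(-9) + (-4/3 + 20/3))) = √(-361473 + (-97*72 + 16/3)) = √(-361473 + (-6984 + 16/3)) = √(-361473 - 20936/3) = √(-1105355/3) = I*√3316065/3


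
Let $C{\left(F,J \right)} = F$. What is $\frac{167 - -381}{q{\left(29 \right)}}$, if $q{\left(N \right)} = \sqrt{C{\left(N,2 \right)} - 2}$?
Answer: $\frac{548 \sqrt{3}}{9} \approx 105.46$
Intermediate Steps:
$q{\left(N \right)} = \sqrt{-2 + N}$ ($q{\left(N \right)} = \sqrt{N - 2} = \sqrt{-2 + N}$)
$\frac{167 - -381}{q{\left(29 \right)}} = \frac{167 - -381}{\sqrt{-2 + 29}} = \frac{167 + 381}{\sqrt{27}} = \frac{548}{3 \sqrt{3}} = 548 \frac{\sqrt{3}}{9} = \frac{548 \sqrt{3}}{9}$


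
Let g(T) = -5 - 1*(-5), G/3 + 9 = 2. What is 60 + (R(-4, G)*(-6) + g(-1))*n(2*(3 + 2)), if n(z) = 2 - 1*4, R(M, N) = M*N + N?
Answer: 816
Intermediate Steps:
G = -21 (G = -27 + 3*2 = -27 + 6 = -21)
g(T) = 0 (g(T) = -5 + 5 = 0)
R(M, N) = N + M*N
n(z) = -2 (n(z) = 2 - 4 = -2)
60 + (R(-4, G)*(-6) + g(-1))*n(2*(3 + 2)) = 60 + (-21*(1 - 4)*(-6) + 0)*(-2) = 60 + (-21*(-3)*(-6) + 0)*(-2) = 60 + (63*(-6) + 0)*(-2) = 60 + (-378 + 0)*(-2) = 60 - 378*(-2) = 60 + 756 = 816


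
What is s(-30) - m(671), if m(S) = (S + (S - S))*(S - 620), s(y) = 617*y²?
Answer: 521079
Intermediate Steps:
m(S) = S*(-620 + S) (m(S) = (S + 0)*(-620 + S) = S*(-620 + S))
s(-30) - m(671) = 617*(-30)² - 671*(-620 + 671) = 617*900 - 671*51 = 555300 - 1*34221 = 555300 - 34221 = 521079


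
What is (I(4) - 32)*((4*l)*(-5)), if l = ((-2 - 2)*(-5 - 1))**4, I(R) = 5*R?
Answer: 79626240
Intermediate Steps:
l = 331776 (l = (-4*(-6))**4 = 24**4 = 331776)
(I(4) - 32)*((4*l)*(-5)) = (5*4 - 32)*((4*331776)*(-5)) = (20 - 32)*(1327104*(-5)) = -12*(-6635520) = 79626240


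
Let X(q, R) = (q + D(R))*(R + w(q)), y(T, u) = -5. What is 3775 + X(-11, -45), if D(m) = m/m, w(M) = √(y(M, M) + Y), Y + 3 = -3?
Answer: 4225 - 10*I*√11 ≈ 4225.0 - 33.166*I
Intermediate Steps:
Y = -6 (Y = -3 - 3 = -6)
w(M) = I*√11 (w(M) = √(-5 - 6) = √(-11) = I*√11)
D(m) = 1
X(q, R) = (1 + q)*(R + I*√11) (X(q, R) = (q + 1)*(R + I*√11) = (1 + q)*(R + I*√11))
3775 + X(-11, -45) = 3775 + (-45 + I*√11 - 45*(-11) + I*(-11)*√11) = 3775 + (-45 + I*√11 + 495 - 11*I*√11) = 3775 + (450 - 10*I*√11) = 4225 - 10*I*√11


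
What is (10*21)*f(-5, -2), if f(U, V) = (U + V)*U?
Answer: 7350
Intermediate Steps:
f(U, V) = U*(U + V)
(10*21)*f(-5, -2) = (10*21)*(-5*(-5 - 2)) = 210*(-5*(-7)) = 210*35 = 7350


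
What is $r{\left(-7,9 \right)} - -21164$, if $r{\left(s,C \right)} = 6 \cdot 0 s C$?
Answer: $21164$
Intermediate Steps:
$r{\left(s,C \right)} = 0$ ($r{\left(s,C \right)} = 0 C s = 0$)
$r{\left(-7,9 \right)} - -21164 = 0 - -21164 = 0 + 21164 = 21164$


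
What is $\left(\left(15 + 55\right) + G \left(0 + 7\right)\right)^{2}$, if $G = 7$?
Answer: $14161$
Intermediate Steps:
$\left(\left(15 + 55\right) + G \left(0 + 7\right)\right)^{2} = \left(\left(15 + 55\right) + 7 \left(0 + 7\right)\right)^{2} = \left(70 + 7 \cdot 7\right)^{2} = \left(70 + 49\right)^{2} = 119^{2} = 14161$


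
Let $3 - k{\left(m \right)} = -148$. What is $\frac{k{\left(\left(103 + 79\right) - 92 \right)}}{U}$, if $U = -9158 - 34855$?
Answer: $- \frac{151}{44013} \approx -0.0034308$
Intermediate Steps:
$k{\left(m \right)} = 151$ ($k{\left(m \right)} = 3 - -148 = 3 + 148 = 151$)
$U = -44013$ ($U = -9158 - 34855 = -44013$)
$\frac{k{\left(\left(103 + 79\right) - 92 \right)}}{U} = \frac{151}{-44013} = 151 \left(- \frac{1}{44013}\right) = - \frac{151}{44013}$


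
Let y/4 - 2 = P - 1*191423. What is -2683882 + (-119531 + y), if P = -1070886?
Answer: -7852641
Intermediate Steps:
y = -5049228 (y = 8 + 4*(-1070886 - 1*191423) = 8 + 4*(-1070886 - 191423) = 8 + 4*(-1262309) = 8 - 5049236 = -5049228)
-2683882 + (-119531 + y) = -2683882 + (-119531 - 5049228) = -2683882 - 5168759 = -7852641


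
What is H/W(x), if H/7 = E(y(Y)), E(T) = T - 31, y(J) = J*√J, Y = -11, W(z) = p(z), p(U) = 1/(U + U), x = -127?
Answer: 55118 + 19558*I*√11 ≈ 55118.0 + 64867.0*I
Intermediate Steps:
p(U) = 1/(2*U)
W(z) = 1/(2*z)
y(J) = J^(3/2)
E(T) = -31 + T
H = -217 - 77*I*√11 (H = 7*(-31 + (-11)^(3/2)) = 7*(-31 - 11*I*√11) = -217 - 77*I*√11 ≈ -217.0 - 255.38*I)
H/W(x) = (-217 - 77*I*√11)/(((½)/(-127))) = (-217 - 77*I*√11)/(((½)*(-1/127))) = (-217 - 77*I*√11)/(-1/254) = (-217 - 77*I*√11)*(-254) = 55118 + 19558*I*√11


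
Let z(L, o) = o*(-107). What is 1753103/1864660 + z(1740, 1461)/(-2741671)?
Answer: 5097928358933/5112284246860 ≈ 0.99719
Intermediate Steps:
z(L, o) = -107*o
1753103/1864660 + z(1740, 1461)/(-2741671) = 1753103/1864660 - 107*1461/(-2741671) = 1753103*(1/1864660) - 156327*(-1/2741671) = 1753103/1864660 + 156327/2741671 = 5097928358933/5112284246860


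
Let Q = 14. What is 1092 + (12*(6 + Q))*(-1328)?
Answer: -317628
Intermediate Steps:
1092 + (12*(6 + Q))*(-1328) = 1092 + (12*(6 + 14))*(-1328) = 1092 + (12*20)*(-1328) = 1092 + 240*(-1328) = 1092 - 318720 = -317628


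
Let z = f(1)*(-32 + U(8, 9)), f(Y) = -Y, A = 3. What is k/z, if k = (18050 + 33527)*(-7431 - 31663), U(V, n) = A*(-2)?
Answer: -1008175619/19 ≈ -5.3062e+7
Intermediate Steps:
U(V, n) = -6 (U(V, n) = 3*(-2) = -6)
k = -2016351238 (k = 51577*(-39094) = -2016351238)
z = 38 (z = (-1*1)*(-32 - 6) = -1*(-38) = 38)
k/z = -2016351238/38 = -2016351238*1/38 = -1008175619/19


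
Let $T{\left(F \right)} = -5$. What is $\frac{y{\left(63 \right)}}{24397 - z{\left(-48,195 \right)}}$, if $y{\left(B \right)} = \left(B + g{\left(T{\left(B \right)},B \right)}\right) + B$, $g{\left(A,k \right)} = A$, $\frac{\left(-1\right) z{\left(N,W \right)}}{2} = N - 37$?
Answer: $\frac{121}{24227} \approx 0.0049944$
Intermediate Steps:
$z{\left(N,W \right)} = 74 - 2 N$ ($z{\left(N,W \right)} = - 2 \left(N - 37\right) = - 2 \left(-37 + N\right) = 74 - 2 N$)
$y{\left(B \right)} = -5 + 2 B$ ($y{\left(B \right)} = \left(B - 5\right) + B = \left(-5 + B\right) + B = -5 + 2 B$)
$\frac{y{\left(63 \right)}}{24397 - z{\left(-48,195 \right)}} = \frac{-5 + 2 \cdot 63}{24397 - \left(74 - -96\right)} = \frac{-5 + 126}{24397 - \left(74 + 96\right)} = \frac{121}{24397 - 170} = \frac{121}{24227}$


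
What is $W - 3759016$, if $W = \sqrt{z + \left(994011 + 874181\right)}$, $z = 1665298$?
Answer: $-3759016 + 3 \sqrt{392610} \approx -3.7571 \cdot 10^{6}$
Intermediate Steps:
$W = 3 \sqrt{392610}$ ($W = \sqrt{1665298 + \left(994011 + 874181\right)} = \sqrt{1665298 + 1868192} = \sqrt{3533490} = 3 \sqrt{392610} \approx 1879.8$)
$W - 3759016 = 3 \sqrt{392610} - 3759016 = -3759016 + 3 \sqrt{392610}$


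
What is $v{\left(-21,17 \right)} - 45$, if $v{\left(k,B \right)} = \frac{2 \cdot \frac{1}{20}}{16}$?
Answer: $- \frac{7199}{160} \approx -44.994$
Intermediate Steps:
$v{\left(k,B \right)} = \frac{1}{160}$ ($v{\left(k,B \right)} = 2 \cdot \frac{1}{20} \cdot \frac{1}{16} = \frac{1}{10} \cdot \frac{1}{16} = \frac{1}{160}$)
$v{\left(-21,17 \right)} - 45 = \frac{1}{160} - 45 = - \frac{7199}{160}$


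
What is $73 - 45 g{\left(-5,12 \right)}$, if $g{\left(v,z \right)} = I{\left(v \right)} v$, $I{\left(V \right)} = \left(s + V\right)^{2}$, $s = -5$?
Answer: $22573$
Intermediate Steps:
$I{\left(V \right)} = \left(-5 + V\right)^{2}$
$g{\left(v,z \right)} = v \left(-5 + v\right)^{2}$ ($g{\left(v,z \right)} = \left(-5 + v\right)^{2} v = v \left(-5 + v\right)^{2}$)
$73 - 45 g{\left(-5,12 \right)} = 73 - 45 \left(- 5 \left(-5 - 5\right)^{2}\right) = 73 - 45 \left(- 5 \left(-10\right)^{2}\right) = 73 - 45 \left(\left(-5\right) 100\right) = 73 - -22500 = 73 + 22500 = 22573$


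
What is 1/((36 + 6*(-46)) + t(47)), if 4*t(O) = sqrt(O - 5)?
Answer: -640/153593 - 2*sqrt(42)/460779 ≈ -0.0041950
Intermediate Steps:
t(O) = sqrt(-5 + O)/4 (t(O) = sqrt(O - 5)/4 = sqrt(-5 + O)/4)
1/((36 + 6*(-46)) + t(47)) = 1/((36 + 6*(-46)) + sqrt(-5 + 47)/4) = 1/((36 - 276) + sqrt(42)/4) = 1/(-240 + sqrt(42)/4)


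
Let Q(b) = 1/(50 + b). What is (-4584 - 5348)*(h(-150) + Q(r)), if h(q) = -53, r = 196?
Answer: 64741742/123 ≈ 5.2636e+5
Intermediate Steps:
(-4584 - 5348)*(h(-150) + Q(r)) = (-4584 - 5348)*(-53 + 1/(50 + 196)) = -9932*(-53 + 1/246) = -9932*(-13037/246) = 64741742/123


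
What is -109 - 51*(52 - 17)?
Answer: -1894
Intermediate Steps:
-109 - 51*(52 - 17) = -109 - 51*35 = -109 - 1785 = -1894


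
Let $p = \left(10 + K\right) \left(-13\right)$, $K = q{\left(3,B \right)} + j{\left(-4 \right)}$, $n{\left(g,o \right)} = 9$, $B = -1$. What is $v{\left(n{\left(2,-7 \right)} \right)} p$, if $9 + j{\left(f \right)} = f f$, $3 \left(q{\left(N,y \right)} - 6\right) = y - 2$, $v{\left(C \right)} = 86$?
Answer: $-24596$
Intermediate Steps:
$q{\left(N,y \right)} = \frac{16}{3} + \frac{y}{3}$ ($q{\left(N,y \right)} = 6 + \frac{y - 2}{3} = 6 + \frac{-2 + y}{3} = 6 + \left(- \frac{2}{3} + \frac{y}{3}\right) = \frac{16}{3} + \frac{y}{3}$)
$j{\left(f \right)} = -9 + f^{2}$ ($j{\left(f \right)} = -9 + f f = -9 + f^{2}$)
$K = 12$ ($K = \left(\frac{16}{3} + \frac{1}{3} \left(-1\right)\right) - \left(9 - \left(-4\right)^{2}\right) = \left(\frac{16}{3} - \frac{1}{3}\right) + \left(-9 + 16\right) = 5 + 7 = 12$)
$p = -286$ ($p = \left(10 + 12\right) \left(-13\right) = 22 \left(-13\right) = -286$)
$v{\left(n{\left(2,-7 \right)} \right)} p = 86 \left(-286\right) = -24596$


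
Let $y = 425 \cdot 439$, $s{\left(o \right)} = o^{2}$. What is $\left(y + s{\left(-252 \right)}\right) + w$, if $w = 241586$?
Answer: $491665$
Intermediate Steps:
$y = 186575$
$\left(y + s{\left(-252 \right)}\right) + w = \left(186575 + \left(-252\right)^{2}\right) + 241586 = \left(186575 + 63504\right) + 241586 = 250079 + 241586 = 491665$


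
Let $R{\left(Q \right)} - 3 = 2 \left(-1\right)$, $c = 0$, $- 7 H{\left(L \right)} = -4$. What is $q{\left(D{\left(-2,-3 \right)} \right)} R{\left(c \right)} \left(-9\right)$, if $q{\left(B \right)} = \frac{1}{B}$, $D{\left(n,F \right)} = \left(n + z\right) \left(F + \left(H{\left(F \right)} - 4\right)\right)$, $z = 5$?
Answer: $\frac{7}{15} \approx 0.46667$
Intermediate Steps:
$H{\left(L \right)} = \frac{4}{7}$ ($H{\left(L \right)} = \left(- \frac{1}{7}\right) \left(-4\right) = \frac{4}{7}$)
$D{\left(n,F \right)} = \left(5 + n\right) \left(- \frac{24}{7} + F\right)$ ($D{\left(n,F \right)} = \left(n + 5\right) \left(F + \left(\frac{4}{7} - 4\right)\right) = \left(5 + n\right) \left(F + \left(\frac{4}{7} - 4\right)\right) = \left(5 + n\right) \left(F - \frac{24}{7}\right) = \left(5 + n\right) \left(- \frac{24}{7} + F\right)$)
$R{\left(Q \right)} = 1$ ($R{\left(Q \right)} = 3 + 2 \left(-1\right) = 3 - 2 = 1$)
$q{\left(D{\left(-2,-3 \right)} \right)} R{\left(c \right)} \left(-9\right) = \frac{1}{- \frac{120}{7} + 5 \left(-3\right) - - \frac{48}{7} - -6} \cdot 1 \left(-9\right) = \frac{1}{- \frac{120}{7} - 15 + \frac{48}{7} + 6} \cdot 1 \left(-9\right) = \frac{1}{- \frac{135}{7}} \cdot 1 \left(-9\right) = \left(- \frac{7}{135}\right) 1 \left(-9\right) = \left(- \frac{7}{135}\right) \left(-9\right) = \frac{7}{15}$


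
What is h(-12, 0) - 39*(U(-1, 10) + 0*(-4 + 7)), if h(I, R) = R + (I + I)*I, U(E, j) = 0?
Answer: 288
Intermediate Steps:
h(I, R) = R + 2*I**2 (h(I, R) = R + (2*I)*I = R + 2*I**2)
h(-12, 0) - 39*(U(-1, 10) + 0*(-4 + 7)) = (0 + 2*(-12)**2) - 39*(0 + 0*(-4 + 7)) = (0 + 2*144) - 39*(0 + 0*3) = (0 + 288) - 39*(0 + 0) = 288 - 39*0 = 288 + 0 = 288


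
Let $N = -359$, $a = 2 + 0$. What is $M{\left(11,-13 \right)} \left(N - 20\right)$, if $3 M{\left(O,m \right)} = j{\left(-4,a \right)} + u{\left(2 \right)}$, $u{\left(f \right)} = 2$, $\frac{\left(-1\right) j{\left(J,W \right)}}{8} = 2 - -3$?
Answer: $\frac{14402}{3} \approx 4800.7$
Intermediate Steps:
$a = 2$
$j{\left(J,W \right)} = -40$ ($j{\left(J,W \right)} = - 8 \left(2 - -3\right) = - 8 \left(2 + 3\right) = \left(-8\right) 5 = -40$)
$M{\left(O,m \right)} = - \frac{38}{3}$ ($M{\left(O,m \right)} = \frac{-40 + 2}{3} = \frac{1}{3} \left(-38\right) = - \frac{38}{3}$)
$M{\left(11,-13 \right)} \left(N - 20\right) = - \frac{38 \left(-359 - 20\right)}{3} = \left(- \frac{38}{3}\right) \left(-379\right) = \frac{14402}{3}$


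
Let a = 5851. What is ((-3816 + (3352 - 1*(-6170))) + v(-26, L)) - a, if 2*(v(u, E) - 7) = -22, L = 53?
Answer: -149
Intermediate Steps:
v(u, E) = -4 (v(u, E) = 7 + (½)*(-22) = 7 - 11 = -4)
((-3816 + (3352 - 1*(-6170))) + v(-26, L)) - a = ((-3816 + (3352 - 1*(-6170))) - 4) - 1*5851 = ((-3816 + (3352 + 6170)) - 4) - 5851 = ((-3816 + 9522) - 4) - 5851 = (5706 - 4) - 5851 = 5702 - 5851 = -149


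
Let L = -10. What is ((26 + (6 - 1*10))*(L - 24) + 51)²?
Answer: 485809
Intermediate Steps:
((26 + (6 - 1*10))*(L - 24) + 51)² = ((26 + (6 - 1*10))*(-10 - 24) + 51)² = ((26 + (6 - 10))*(-34) + 51)² = ((26 - 4)*(-34) + 51)² = (22*(-34) + 51)² = (-748 + 51)² = (-697)² = 485809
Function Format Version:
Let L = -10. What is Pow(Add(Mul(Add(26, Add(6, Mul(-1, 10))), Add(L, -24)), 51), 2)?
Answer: 485809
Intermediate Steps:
Pow(Add(Mul(Add(26, Add(6, Mul(-1, 10))), Add(L, -24)), 51), 2) = Pow(Add(Mul(Add(26, Add(6, Mul(-1, 10))), Add(-10, -24)), 51), 2) = Pow(Add(Mul(Add(26, Add(6, -10)), -34), 51), 2) = Pow(Add(Mul(Add(26, -4), -34), 51), 2) = Pow(Add(Mul(22, -34), 51), 2) = Pow(Add(-748, 51), 2) = Pow(-697, 2) = 485809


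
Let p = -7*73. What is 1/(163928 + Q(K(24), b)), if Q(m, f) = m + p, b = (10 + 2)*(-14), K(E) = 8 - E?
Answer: 1/163401 ≈ 6.1199e-6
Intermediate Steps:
b = -168 (b = 12*(-14) = -168)
p = -511
Q(m, f) = -511 + m (Q(m, f) = m - 511 = -511 + m)
1/(163928 + Q(K(24), b)) = 1/(163928 + (-511 + (8 - 1*24))) = 1/(163928 + (-511 + (8 - 24))) = 1/(163928 + (-511 - 16)) = 1/(163928 - 527) = 1/163401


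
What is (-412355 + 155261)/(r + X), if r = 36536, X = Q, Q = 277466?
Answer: -128547/157001 ≈ -0.81877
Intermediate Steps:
X = 277466
(-412355 + 155261)/(r + X) = (-412355 + 155261)/(36536 + 277466) = -257094/314002 = -257094*1/314002 = -128547/157001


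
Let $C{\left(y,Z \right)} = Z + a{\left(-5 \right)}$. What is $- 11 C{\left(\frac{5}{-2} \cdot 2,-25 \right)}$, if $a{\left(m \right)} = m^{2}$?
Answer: $0$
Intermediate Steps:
$C{\left(y,Z \right)} = 25 + Z$ ($C{\left(y,Z \right)} = Z + \left(-5\right)^{2} = Z + 25 = 25 + Z$)
$- 11 C{\left(\frac{5}{-2} \cdot 2,-25 \right)} = - 11 \left(25 - 25\right) = \left(-11\right) 0 = 0$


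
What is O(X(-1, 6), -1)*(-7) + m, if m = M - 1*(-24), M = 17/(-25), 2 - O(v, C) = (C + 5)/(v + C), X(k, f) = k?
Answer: -117/25 ≈ -4.6800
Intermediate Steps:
O(v, C) = 2 - (5 + C)/(C + v) (O(v, C) = 2 - (C + 5)/(v + C) = 2 - (5 + C)/(C + v))
M = -17/25 (M = 17*(-1/25) = -17/25 ≈ -0.68000)
m = 583/25 (m = -17/25 - 1*(-24) = -17/25 + 24 = 583/25 ≈ 23.320)
O(X(-1, 6), -1)*(-7) + m = ((-5 - 1 + 2*(-1))/(-1 - 1))*(-7) + 583/25 = ((-5 - 1 - 2)/(-2))*(-7) + 583/25 = -½*(-8)*(-7) + 583/25 = 4*(-7) + 583/25 = -28 + 583/25 = -117/25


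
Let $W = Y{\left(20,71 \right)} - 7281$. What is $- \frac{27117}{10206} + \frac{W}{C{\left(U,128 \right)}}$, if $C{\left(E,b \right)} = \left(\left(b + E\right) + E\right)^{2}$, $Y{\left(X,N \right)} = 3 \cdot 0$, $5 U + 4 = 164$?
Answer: $- \frac{6629327}{2322432} \approx -2.8545$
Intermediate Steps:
$U = 32$ ($U = - \frac{4}{5} + \frac{1}{5} \cdot 164 = - \frac{4}{5} + \frac{164}{5} = 32$)
$Y{\left(X,N \right)} = 0$
$C{\left(E,b \right)} = \left(b + 2 E\right)^{2}$ ($C{\left(E,b \right)} = \left(\left(E + b\right) + E\right)^{2} = \left(b + 2 E\right)^{2}$)
$W = -7281$ ($W = 0 - 7281 = -7281$)
$- \frac{27117}{10206} + \frac{W}{C{\left(U,128 \right)}} = - \frac{27117}{10206} - \frac{7281}{\left(128 + 2 \cdot 32\right)^{2}} = \left(-27117\right) \frac{1}{10206} - \frac{7281}{\left(128 + 64\right)^{2}} = - \frac{3013}{1134} - \frac{7281}{192^{2}} = - \frac{3013}{1134} - \frac{7281}{36864} = - \frac{3013}{1134} - \frac{809}{4096} = - \frac{6629327}{2322432}$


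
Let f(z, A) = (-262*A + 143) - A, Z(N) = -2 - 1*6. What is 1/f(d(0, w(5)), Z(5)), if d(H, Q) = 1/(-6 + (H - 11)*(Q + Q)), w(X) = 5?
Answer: 1/2247 ≈ 0.00044504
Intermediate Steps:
d(H, Q) = 1/(-6 + 2*Q*(-11 + H)) (d(H, Q) = 1/(-6 + (-11 + H)*(2*Q)) = 1/(-6 + 2*Q*(-11 + H)))
Z(N) = -8 (Z(N) = -2 - 6 = -8)
f(z, A) = 143 - 263*A (f(z, A) = (143 - 262*A) - A = 143 - 263*A)
1/f(d(0, w(5)), Z(5)) = 1/(143 - 263*(-8)) = 1/(143 + 2104) = 1/2247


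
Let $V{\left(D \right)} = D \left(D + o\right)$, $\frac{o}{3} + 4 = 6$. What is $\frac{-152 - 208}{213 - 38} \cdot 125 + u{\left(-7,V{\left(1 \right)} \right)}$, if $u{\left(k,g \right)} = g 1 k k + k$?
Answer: $\frac{552}{7} \approx 78.857$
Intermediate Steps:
$o = 6$ ($o = -12 + 3 \cdot 6 = -12 + 18 = 6$)
$V{\left(D \right)} = D \left(6 + D\right)$ ($V{\left(D \right)} = D \left(D + 6\right) = D \left(6 + D\right)$)
$u{\left(k,g \right)} = k + g k^{2}$ ($u{\left(k,g \right)} = g k k + k = g k^{2} + k = k + g k^{2}$)
$\frac{-152 - 208}{213 - 38} \cdot 125 + u{\left(-7,V{\left(1 \right)} \right)} = \frac{-152 - 208}{213 - 38} \cdot 125 - 7 \left(1 + 1 \left(6 + 1\right) \left(-7\right)\right) = - \frac{360}{175} \cdot 125 - 7 \left(1 + 1 \cdot 7 \left(-7\right)\right) = \left(-360\right) \frac{1}{175} \cdot 125 - 7 \left(1 + 7 \left(-7\right)\right) = \left(- \frac{72}{35}\right) 125 - 7 \left(1 - 49\right) = - \frac{1800}{7} - -336 = - \frac{1800}{7} + 336 = \frac{552}{7}$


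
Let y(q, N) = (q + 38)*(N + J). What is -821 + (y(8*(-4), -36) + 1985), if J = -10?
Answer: 888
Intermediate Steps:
y(q, N) = (-10 + N)*(38 + q) (y(q, N) = (q + 38)*(N - 10) = (38 + q)*(-10 + N) = (-10 + N)*(38 + q))
-821 + (y(8*(-4), -36) + 1985) = -821 + ((-380 - 80*(-4) + 38*(-36) - 288*(-4)) + 1985) = -821 + ((-380 - 10*(-32) - 1368 - 36*(-32)) + 1985) = -821 + ((-380 + 320 - 1368 + 1152) + 1985) = -821 + (-276 + 1985) = -821 + 1709 = 888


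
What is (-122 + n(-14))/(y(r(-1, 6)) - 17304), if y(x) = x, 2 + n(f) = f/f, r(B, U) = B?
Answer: 123/17305 ≈ 0.0071078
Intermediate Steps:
n(f) = -1 (n(f) = -2 + f/f = -2 + 1 = -1)
(-122 + n(-14))/(y(r(-1, 6)) - 17304) = (-122 - 1)/(-1 - 17304) = -123/(-17305) = -123*(-1/17305) = 123/17305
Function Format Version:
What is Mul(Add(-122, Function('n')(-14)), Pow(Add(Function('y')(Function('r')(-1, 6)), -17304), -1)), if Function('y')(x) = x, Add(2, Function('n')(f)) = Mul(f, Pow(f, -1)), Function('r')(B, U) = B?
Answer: Rational(123, 17305) ≈ 0.0071078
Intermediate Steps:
Function('n')(f) = -1 (Function('n')(f) = Add(-2, Mul(f, Pow(f, -1))) = Add(-2, 1) = -1)
Mul(Add(-122, Function('n')(-14)), Pow(Add(Function('y')(Function('r')(-1, 6)), -17304), -1)) = Mul(Add(-122, -1), Pow(Add(-1, -17304), -1)) = Mul(-123, Pow(-17305, -1)) = Mul(-123, Rational(-1, 17305)) = Rational(123, 17305)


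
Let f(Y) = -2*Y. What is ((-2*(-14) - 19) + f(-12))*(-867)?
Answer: -28611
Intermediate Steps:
((-2*(-14) - 19) + f(-12))*(-867) = ((-2*(-14) - 19) - 2*(-12))*(-867) = ((28 - 19) + 24)*(-867) = (9 + 24)*(-867) = 33*(-867) = -28611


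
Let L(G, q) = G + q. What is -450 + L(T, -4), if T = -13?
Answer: -467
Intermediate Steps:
-450 + L(T, -4) = -450 + (-13 - 4) = -450 - 17 = -467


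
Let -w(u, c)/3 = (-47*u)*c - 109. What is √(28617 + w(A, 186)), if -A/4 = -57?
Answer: 6*√166902 ≈ 2451.2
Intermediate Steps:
A = 228 (A = -4*(-57) = 228)
w(u, c) = 327 + 141*c*u (w(u, c) = -3*((-47*u)*c - 109) = -3*(-47*c*u - 109) = -3*(-109 - 47*c*u) = 327 + 141*c*u)
√(28617 + w(A, 186)) = √(28617 + (327 + 141*186*228)) = √(28617 + (327 + 5979528)) = √(28617 + 5979855) = √6008472 = 6*√166902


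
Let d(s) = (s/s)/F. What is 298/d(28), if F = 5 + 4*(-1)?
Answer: 298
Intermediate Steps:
F = 1 (F = 5 - 4 = 1)
d(s) = 1 (d(s) = (s/s)/1 = 1*1 = 1)
298/d(28) = 298/1 = 298*1 = 298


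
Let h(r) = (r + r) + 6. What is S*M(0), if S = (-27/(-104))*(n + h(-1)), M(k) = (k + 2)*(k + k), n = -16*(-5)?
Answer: 0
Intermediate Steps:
h(r) = 6 + 2*r (h(r) = 2*r + 6 = 6 + 2*r)
n = 80
M(k) = 2*k*(2 + k) (M(k) = (2 + k)*(2*k) = 2*k*(2 + k))
S = 567/26 (S = (-27/(-104))*(80 + (6 + 2*(-1))) = (-27*(-1/104))*(80 + (6 - 2)) = 27*(80 + 4)/104 = (27/104)*84 = 567/26 ≈ 21.808)
S*M(0) = 567*(2*0*(2 + 0))/26 = 567*(2*0*2)/26 = (567/26)*0 = 0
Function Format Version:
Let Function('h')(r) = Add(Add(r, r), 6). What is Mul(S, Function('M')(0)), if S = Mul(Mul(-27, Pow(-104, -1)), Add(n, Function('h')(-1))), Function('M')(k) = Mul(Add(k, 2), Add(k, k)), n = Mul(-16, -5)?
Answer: 0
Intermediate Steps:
Function('h')(r) = Add(6, Mul(2, r)) (Function('h')(r) = Add(Mul(2, r), 6) = Add(6, Mul(2, r)))
n = 80
Function('M')(k) = Mul(2, k, Add(2, k)) (Function('M')(k) = Mul(Add(2, k), Mul(2, k)) = Mul(2, k, Add(2, k)))
S = Rational(567, 26) (S = Mul(Mul(-27, Pow(-104, -1)), Add(80, Add(6, Mul(2, -1)))) = Mul(Mul(-27, Rational(-1, 104)), Add(80, Add(6, -2))) = Mul(Rational(27, 104), Add(80, 4)) = Mul(Rational(27, 104), 84) = Rational(567, 26) ≈ 21.808)
Mul(S, Function('M')(0)) = Mul(Rational(567, 26), Mul(2, 0, Add(2, 0))) = Mul(Rational(567, 26), Mul(2, 0, 2)) = Mul(Rational(567, 26), 0) = 0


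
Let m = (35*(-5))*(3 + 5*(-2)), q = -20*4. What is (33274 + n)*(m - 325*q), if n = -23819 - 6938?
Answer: 68525325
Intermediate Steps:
n = -30757
q = -80
m = 1225 (m = -175*(3 - 10) = -175*(-7) = 1225)
(33274 + n)*(m - 325*q) = (33274 - 30757)*(1225 - 325*(-80)) = 2517*(1225 + 26000) = 2517*27225 = 68525325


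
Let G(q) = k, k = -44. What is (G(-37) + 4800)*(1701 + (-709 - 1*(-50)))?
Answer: 4955752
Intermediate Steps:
G(q) = -44
(G(-37) + 4800)*(1701 + (-709 - 1*(-50))) = (-44 + 4800)*(1701 + (-709 - 1*(-50))) = 4756*(1701 + (-709 + 50)) = 4756*(1701 - 659) = 4756*1042 = 4955752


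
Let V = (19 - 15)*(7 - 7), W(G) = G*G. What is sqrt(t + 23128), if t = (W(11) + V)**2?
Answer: sqrt(37769) ≈ 194.34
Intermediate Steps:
W(G) = G**2
V = 0 (V = 4*0 = 0)
t = 14641 (t = (11**2 + 0)**2 = (121 + 0)**2 = 121**2 = 14641)
sqrt(t + 23128) = sqrt(14641 + 23128) = sqrt(37769)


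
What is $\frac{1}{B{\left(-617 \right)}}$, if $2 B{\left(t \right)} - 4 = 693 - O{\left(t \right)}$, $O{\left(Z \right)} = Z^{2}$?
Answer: $- \frac{1}{189996} \approx -5.2633 \cdot 10^{-6}$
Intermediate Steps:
$B{\left(t \right)} = \frac{697}{2} - \frac{t^{2}}{2}$ ($B{\left(t \right)} = 2 + \frac{693 - t^{2}}{2} = 2 - \left(- \frac{693}{2} + \frac{t^{2}}{2}\right) = \frac{697}{2} - \frac{t^{2}}{2}$)
$\frac{1}{B{\left(-617 \right)}} = \frac{1}{\frac{697}{2} - \frac{\left(-617\right)^{2}}{2}} = \frac{1}{\frac{697}{2} - \frac{380689}{2}} = \frac{1}{-189996} = - \frac{1}{189996}$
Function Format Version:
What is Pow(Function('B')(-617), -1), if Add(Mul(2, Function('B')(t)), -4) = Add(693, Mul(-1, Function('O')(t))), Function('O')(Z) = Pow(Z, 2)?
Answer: Rational(-1, 189996) ≈ -5.2633e-6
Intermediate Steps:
Function('B')(t) = Add(Rational(697, 2), Mul(Rational(-1, 2), Pow(t, 2))) (Function('B')(t) = Add(2, Mul(Rational(1, 2), Add(693, Mul(-1, Pow(t, 2))))) = Add(2, Add(Rational(693, 2), Mul(Rational(-1, 2), Pow(t, 2)))) = Add(Rational(697, 2), Mul(Rational(-1, 2), Pow(t, 2))))
Pow(Function('B')(-617), -1) = Pow(Add(Rational(697, 2), Mul(Rational(-1, 2), Pow(-617, 2))), -1) = Pow(Add(Rational(697, 2), Mul(Rational(-1, 2), 380689)), -1) = Pow(Add(Rational(697, 2), Rational(-380689, 2)), -1) = Pow(-189996, -1) = Rational(-1, 189996)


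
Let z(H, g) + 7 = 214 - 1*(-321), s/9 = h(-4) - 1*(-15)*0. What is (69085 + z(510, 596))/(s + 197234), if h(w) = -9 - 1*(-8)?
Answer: 69613/197225 ≈ 0.35296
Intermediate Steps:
h(w) = -1 (h(w) = -9 + 8 = -1)
s = -9 (s = 9*(-1 - 1*(-15)*0) = 9*(-1 + 15*0) = 9*(-1 + 0) = 9*(-1) = -9)
z(H, g) = 528 (z(H, g) = -7 + (214 - 1*(-321)) = -7 + (214 + 321) = -7 + 535 = 528)
(69085 + z(510, 596))/(s + 197234) = (69085 + 528)/(-9 + 197234) = 69613/197225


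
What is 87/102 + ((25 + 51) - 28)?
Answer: 1661/34 ≈ 48.853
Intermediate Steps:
87/102 + ((25 + 51) - 28) = 87*(1/102) + (76 - 28) = 29/34 + 48 = 1661/34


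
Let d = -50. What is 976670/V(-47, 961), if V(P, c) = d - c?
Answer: -976670/1011 ≈ -966.04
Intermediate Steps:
V(P, c) = -50 - c
976670/V(-47, 961) = 976670/(-50 - 1*961) = 976670/(-50 - 961) = 976670/(-1011) = 976670*(-1/1011) = -976670/1011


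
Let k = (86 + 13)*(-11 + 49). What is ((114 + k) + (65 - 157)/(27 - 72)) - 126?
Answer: 168842/45 ≈ 3752.0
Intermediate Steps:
k = 3762 (k = 99*38 = 3762)
((114 + k) + (65 - 157)/(27 - 72)) - 126 = ((114 + 3762) + (65 - 157)/(27 - 72)) - 126 = (3876 - 92/(-45)) - 126 = (3876 - 92*(-1/45)) - 126 = (3876 + 92/45) - 126 = 174512/45 - 126 = 168842/45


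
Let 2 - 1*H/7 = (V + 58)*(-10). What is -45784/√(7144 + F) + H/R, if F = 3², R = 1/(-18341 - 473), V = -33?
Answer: -33187896 - 45784*√7153/7153 ≈ -3.3188e+7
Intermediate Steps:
R = -1/18814 (R = 1/(-18814) = -1/18814 ≈ -5.3152e-5)
F = 9
H = 1764 (H = 14 - 7*(-33 + 58)*(-10) = 14 - 175*(-10) = 14 - 7*(-250) = 14 + 1750 = 1764)
-45784/√(7144 + F) + H/R = -45784/√(7144 + 9) + 1764/(-1/18814) = -45784*√7153/7153 + 1764*(-18814) = -45784*√7153/7153 - 33187896 = -33187896 - 45784*√7153/7153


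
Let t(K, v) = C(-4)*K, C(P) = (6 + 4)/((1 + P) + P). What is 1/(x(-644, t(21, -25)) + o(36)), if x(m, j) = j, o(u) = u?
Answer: ⅙ ≈ 0.16667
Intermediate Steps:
C(P) = 10/(1 + 2*P)
t(K, v) = -10*K/7 (t(K, v) = (10/(1 + 2*(-4)))*K = (10/(1 - 8))*K = (10/(-7))*K = (10*(-⅐))*K = -10*K/7)
1/(x(-644, t(21, -25)) + o(36)) = 1/(-10/7*21 + 36) = 1/(-30 + 36) = 1/6 = ⅙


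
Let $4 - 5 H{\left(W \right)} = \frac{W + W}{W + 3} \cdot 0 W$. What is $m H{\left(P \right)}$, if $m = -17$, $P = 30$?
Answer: $- \frac{68}{5} \approx -13.6$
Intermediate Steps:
$H{\left(W \right)} = \frac{4}{5}$ ($H{\left(W \right)} = \frac{4}{5} - \frac{\frac{W + W}{W + 3} \cdot 0 W}{5} = \frac{4}{5} - \frac{\frac{2 W}{3 + W} 0 W}{5} = \frac{4}{5} - \frac{0 W}{5} = \frac{4}{5} - 0 = \frac{4}{5} + 0 = \frac{4}{5}$)
$m H{\left(P \right)} = \left(-17\right) \frac{4}{5} = - \frac{68}{5}$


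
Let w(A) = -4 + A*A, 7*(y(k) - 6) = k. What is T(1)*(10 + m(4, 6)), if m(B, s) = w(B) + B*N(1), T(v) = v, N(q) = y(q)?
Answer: 326/7 ≈ 46.571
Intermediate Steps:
y(k) = 6 + k/7
w(A) = -4 + A²
N(q) = 6 + q/7
m(B, s) = -4 + B² + 43*B/7 (m(B, s) = (-4 + B²) + B*(6 + (⅐)*1) = (-4 + B²) + B*(6 + ⅐) = (-4 + B²) + B*(43/7) = (-4 + B²) + 43*B/7 = -4 + B² + 43*B/7)
T(1)*(10 + m(4, 6)) = 1*(10 + (-4 + 4² + (43/7)*4)) = 1*(10 + (-4 + 16 + 172/7)) = 1*(10 + 256/7) = 1*(326/7) = 326/7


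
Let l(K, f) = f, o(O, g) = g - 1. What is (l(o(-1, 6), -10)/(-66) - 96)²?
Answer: 10004569/1089 ≈ 9186.9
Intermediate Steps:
o(O, g) = -1 + g
(l(o(-1, 6), -10)/(-66) - 96)² = (-10/(-66) - 96)² = (-10*(-1/66) - 96)² = (5/33 - 96)² = (-3163/33)² = 10004569/1089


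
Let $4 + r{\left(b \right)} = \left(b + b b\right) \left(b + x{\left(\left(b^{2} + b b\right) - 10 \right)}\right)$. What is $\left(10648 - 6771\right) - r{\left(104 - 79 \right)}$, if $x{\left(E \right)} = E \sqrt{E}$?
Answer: $-12369 - 1612000 \sqrt{310} \approx -2.8395 \cdot 10^{7}$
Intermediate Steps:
$x{\left(E \right)} = E^{\frac{3}{2}}$
$r{\left(b \right)} = -4 + \left(b + b^{2}\right) \left(b + \left(-10 + 2 b^{2}\right)^{\frac{3}{2}}\right)$ ($r{\left(b \right)} = -4 + \left(b + b b\right) \left(b + \left(\left(b^{2} + b b\right) - 10\right)^{\frac{3}{2}}\right) = -4 + \left(b + b^{2}\right) \left(b + \left(\left(b^{2} + b^{2}\right) - 10\right)^{\frac{3}{2}}\right) = -4 + \left(b + b^{2}\right) \left(b + \left(2 b^{2} - 10\right)^{\frac{3}{2}}\right) = -4 + \left(b + b^{2}\right) \left(b + \left(-10 + 2 b^{2}\right)^{\frac{3}{2}}\right)$)
$\left(10648 - 6771\right) - r{\left(104 - 79 \right)} = \left(10648 - 6771\right) - \left(-4 + \left(104 - 79\right)^{2} + \left(104 - 79\right)^{3} + 2 \left(104 - 79\right) \sqrt{2} \left(-5 + \left(104 - 79\right)^{2}\right)^{\frac{3}{2}} + 2 \sqrt{2} \left(104 - 79\right)^{2} \left(-5 + \left(104 - 79\right)^{2}\right)^{\frac{3}{2}}\right) = 3877 - \left(-4 + \left(104 - 79\right)^{2} + \left(104 - 79\right)^{3} + 2 \left(104 - 79\right) \sqrt{2} \left(-5 + \left(104 - 79\right)^{2}\right)^{\frac{3}{2}} + 2 \sqrt{2} \left(104 - 79\right)^{2} \left(-5 + \left(104 - 79\right)^{2}\right)^{\frac{3}{2}}\right) = 3877 - \left(-4 + 25^{2} + 25^{3} + 2 \cdot 25 \sqrt{2} \left(-5 + 25^{2}\right)^{\frac{3}{2}} + 2 \sqrt{2} \cdot 25^{2} \left(-5 + 25^{2}\right)^{\frac{3}{2}}\right) = 3877 - \left(-4 + 625 + 15625 + 2 \cdot 25 \sqrt{2} \left(-5 + 625\right)^{\frac{3}{2}} + 2 \sqrt{2} \cdot 625 \left(-5 + 625\right)^{\frac{3}{2}}\right) = 3877 - \left(-4 + 625 + 15625 + 2 \cdot 25 \sqrt{2} \cdot 620^{\frac{3}{2}} + 2 \sqrt{2} \cdot 625 \cdot 620^{\frac{3}{2}}\right) = 3877 - \left(-4 + 625 + 15625 + 2 \cdot 25 \sqrt{2} \cdot 1240 \sqrt{155} + 2 \sqrt{2} \cdot 625 \cdot 1240 \sqrt{155}\right) = 3877 - \left(-4 + 625 + 15625 + 62000 \sqrt{310} + 1550000 \sqrt{310}\right) = 3877 - \left(16246 + 1612000 \sqrt{310}\right) = -12369 - 1612000 \sqrt{310}$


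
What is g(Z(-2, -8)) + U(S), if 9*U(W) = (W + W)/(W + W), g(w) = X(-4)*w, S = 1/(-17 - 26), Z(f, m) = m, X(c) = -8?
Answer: 577/9 ≈ 64.111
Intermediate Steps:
S = -1/43 (S = 1/(-43) = -1/43 ≈ -0.023256)
g(w) = -8*w
U(W) = ⅑ (U(W) = ((W + W)/(W + W))/9 = ((2*W)/((2*W)))/9 = ((2*W)*(1/(2*W)))/9 = (⅑)*1 = ⅑)
g(Z(-2, -8)) + U(S) = -8*(-8) + ⅑ = 64 + ⅑ = 577/9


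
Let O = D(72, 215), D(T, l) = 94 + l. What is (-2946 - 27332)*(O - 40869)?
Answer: 1228075680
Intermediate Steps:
O = 309 (O = 94 + 215 = 309)
(-2946 - 27332)*(O - 40869) = (-2946 - 27332)*(309 - 40869) = -30278*(-40560) = 1228075680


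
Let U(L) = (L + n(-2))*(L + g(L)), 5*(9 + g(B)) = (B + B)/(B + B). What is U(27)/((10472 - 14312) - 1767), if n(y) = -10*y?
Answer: -611/4005 ≈ -0.15256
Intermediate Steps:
g(B) = -44/5 (g(B) = -9 + ((B + B)/(B + B))/5 = -9 + ((2*B)/((2*B)))/5 = -9 + ((2*B)*(1/(2*B)))/5 = -9 + (⅕)*1 = -9 + ⅕ = -44/5)
U(L) = (20 + L)*(-44/5 + L) (U(L) = (L - 10*(-2))*(L - 44/5) = (L + 20)*(-44/5 + L) = (20 + L)*(-44/5 + L))
U(27)/((10472 - 14312) - 1767) = (-176 + 27² + (56/5)*27)/((10472 - 14312) - 1767) = (-176 + 729 + 1512/5)/(-3840 - 1767) = (4277/5)/(-5607) = (4277/5)*(-1/5607) = -611/4005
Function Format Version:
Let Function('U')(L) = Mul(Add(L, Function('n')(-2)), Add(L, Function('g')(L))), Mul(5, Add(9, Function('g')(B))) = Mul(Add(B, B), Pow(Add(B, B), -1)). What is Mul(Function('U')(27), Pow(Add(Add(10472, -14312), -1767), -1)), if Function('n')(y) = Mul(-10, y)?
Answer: Rational(-611, 4005) ≈ -0.15256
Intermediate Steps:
Function('g')(B) = Rational(-44, 5) (Function('g')(B) = Add(-9, Mul(Rational(1, 5), Mul(Add(B, B), Pow(Add(B, B), -1)))) = Add(-9, Mul(Rational(1, 5), Mul(Mul(2, B), Pow(Mul(2, B), -1)))) = Add(-9, Mul(Rational(1, 5), Mul(Mul(2, B), Mul(Rational(1, 2), Pow(B, -1))))) = Add(-9, Mul(Rational(1, 5), 1)) = Add(-9, Rational(1, 5)) = Rational(-44, 5))
Function('U')(L) = Mul(Add(20, L), Add(Rational(-44, 5), L)) (Function('U')(L) = Mul(Add(L, Mul(-10, -2)), Add(L, Rational(-44, 5))) = Mul(Add(L, 20), Add(Rational(-44, 5), L)) = Mul(Add(20, L), Add(Rational(-44, 5), L)))
Mul(Function('U')(27), Pow(Add(Add(10472, -14312), -1767), -1)) = Mul(Add(-176, Pow(27, 2), Mul(Rational(56, 5), 27)), Pow(Add(Add(10472, -14312), -1767), -1)) = Mul(Add(-176, 729, Rational(1512, 5)), Pow(Add(-3840, -1767), -1)) = Mul(Rational(4277, 5), Pow(-5607, -1)) = Mul(Rational(4277, 5), Rational(-1, 5607)) = Rational(-611, 4005)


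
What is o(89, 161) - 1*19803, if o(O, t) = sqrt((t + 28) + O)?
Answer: -19803 + sqrt(278) ≈ -19786.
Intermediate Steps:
o(O, t) = sqrt(28 + O + t) (o(O, t) = sqrt((28 + t) + O) = sqrt(28 + O + t))
o(89, 161) - 1*19803 = sqrt(28 + 89 + 161) - 1*19803 = sqrt(278) - 19803 = -19803 + sqrt(278)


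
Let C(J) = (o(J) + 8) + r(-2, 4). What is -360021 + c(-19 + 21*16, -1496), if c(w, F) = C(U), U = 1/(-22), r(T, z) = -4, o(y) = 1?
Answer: -360016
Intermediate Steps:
U = -1/22 ≈ -0.045455
C(J) = 5 (C(J) = (1 + 8) - 4 = 9 - 4 = 5)
c(w, F) = 5
-360021 + c(-19 + 21*16, -1496) = -360021 + 5 = -360016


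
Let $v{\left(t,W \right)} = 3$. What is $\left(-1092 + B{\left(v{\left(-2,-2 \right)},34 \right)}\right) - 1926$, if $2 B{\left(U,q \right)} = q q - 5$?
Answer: $- \frac{4885}{2} \approx -2442.5$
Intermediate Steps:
$B{\left(U,q \right)} = - \frac{5}{2} + \frac{q^{2}}{2}$ ($B{\left(U,q \right)} = \frac{q q - 5}{2} = \frac{q^{2} + \left(-10 + 5\right)}{2} = \frac{q^{2} - 5}{2} = \frac{-5 + q^{2}}{2} = - \frac{5}{2} + \frac{q^{2}}{2}$)
$\left(-1092 + B{\left(v{\left(-2,-2 \right)},34 \right)}\right) - 1926 = \left(-1092 - \left(\frac{5}{2} - \frac{34^{2}}{2}\right)\right) - 1926 = \left(-1092 + \left(- \frac{5}{2} + \frac{1}{2} \cdot 1156\right)\right) - 1926 = \left(-1092 + \left(- \frac{5}{2} + 578\right)\right) - 1926 = \left(-1092 + \frac{1151}{2}\right) - 1926 = - \frac{1033}{2} - 1926 = - \frac{4885}{2}$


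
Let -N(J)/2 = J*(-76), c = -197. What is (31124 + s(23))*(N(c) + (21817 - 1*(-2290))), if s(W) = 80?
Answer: -182137748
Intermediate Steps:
N(J) = 152*J (N(J) = -2*J*(-76) = -(-152)*J = 152*J)
(31124 + s(23))*(N(c) + (21817 - 1*(-2290))) = (31124 + 80)*(152*(-197) + (21817 - 1*(-2290))) = 31204*(-29944 + (21817 + 2290)) = 31204*(-29944 + 24107) = 31204*(-5837) = -182137748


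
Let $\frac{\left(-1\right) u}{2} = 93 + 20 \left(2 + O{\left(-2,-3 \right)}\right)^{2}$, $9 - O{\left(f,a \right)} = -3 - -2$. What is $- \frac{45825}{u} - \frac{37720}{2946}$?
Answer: $- \frac{14880445}{2919486} \approx -5.0969$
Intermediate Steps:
$O{\left(f,a \right)} = 10$ ($O{\left(f,a \right)} = 9 - \left(-3 - -2\right) = 9 - \left(-3 + 2\right) = 9 - -1 = 9 + 1 = 10$)
$u = -5946$ ($u = - 2 \left(93 + 20 \left(2 + 10\right)^{2}\right) = - 2 \left(93 + 20 \cdot 12^{2}\right) = - 2 \left(93 + 20 \cdot 144\right) = - 2 \left(93 + 2880\right) = \left(-2\right) 2973 = -5946$)
$- \frac{45825}{u} - \frac{37720}{2946} = - \frac{45825}{-5946} - \frac{37720}{2946} = \left(-45825\right) \left(- \frac{1}{5946}\right) - \frac{18860}{1473} = \frac{15275}{1982} - \frac{18860}{1473} = - \frac{14880445}{2919486}$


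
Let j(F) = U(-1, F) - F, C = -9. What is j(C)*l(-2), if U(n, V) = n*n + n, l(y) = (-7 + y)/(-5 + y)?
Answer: 81/7 ≈ 11.571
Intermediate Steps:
l(y) = (-7 + y)/(-5 + y)
U(n, V) = n + n² (U(n, V) = n² + n = n + n²)
j(F) = -F (j(F) = -(1 - 1) - F = -1*0 - F = 0 - F = -F)
j(C)*l(-2) = (-1*(-9))*((-7 - 2)/(-5 - 2)) = 9*(-9/(-7)) = 9*(-⅐*(-9)) = 9*(9/7) = 81/7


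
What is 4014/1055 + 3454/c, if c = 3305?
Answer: 3382048/697355 ≈ 4.8498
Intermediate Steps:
4014/1055 + 3454/c = 4014/1055 + 3454/3305 = 3382048/697355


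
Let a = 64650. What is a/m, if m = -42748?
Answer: -32325/21374 ≈ -1.5124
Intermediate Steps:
a/m = 64650/(-42748) = 64650*(-1/42748) = -32325/21374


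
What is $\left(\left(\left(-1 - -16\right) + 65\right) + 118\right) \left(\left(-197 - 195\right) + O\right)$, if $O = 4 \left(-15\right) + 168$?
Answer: $-56232$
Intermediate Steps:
$O = 108$ ($O = -60 + 168 = 108$)
$\left(\left(\left(-1 - -16\right) + 65\right) + 118\right) \left(\left(-197 - 195\right) + O\right) = \left(\left(\left(-1 - -16\right) + 65\right) + 118\right) \left(\left(-197 - 195\right) + 108\right) = \left(\left(\left(-1 + 16\right) + 65\right) + 118\right) \left(-392 + 108\right) = \left(\left(15 + 65\right) + 118\right) \left(-284\right) = \left(80 + 118\right) \left(-284\right) = 198 \left(-284\right) = -56232$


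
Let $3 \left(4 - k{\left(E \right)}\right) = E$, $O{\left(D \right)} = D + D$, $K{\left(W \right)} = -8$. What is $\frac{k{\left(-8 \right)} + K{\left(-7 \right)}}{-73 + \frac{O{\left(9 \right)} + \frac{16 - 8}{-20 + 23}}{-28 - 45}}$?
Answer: $\frac{292}{16049} \approx 0.018194$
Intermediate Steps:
$O{\left(D \right)} = 2 D$
$k{\left(E \right)} = 4 - \frac{E}{3}$
$\frac{k{\left(-8 \right)} + K{\left(-7 \right)}}{-73 + \frac{O{\left(9 \right)} + \frac{16 - 8}{-20 + 23}}{-28 - 45}} = \frac{\left(4 - - \frac{8}{3}\right) - 8}{-73 + \frac{2 \cdot 9 + \frac{16 - 8}{-20 + 23}}{-28 - 45}} = \frac{\left(4 + \frac{8}{3}\right) - 8}{-73 + \frac{18 + \frac{8}{3}}{-73}} = \frac{\frac{20}{3} - 8}{-73 + \left(18 + 8 \cdot \frac{1}{3}\right) \left(- \frac{1}{73}\right)} = \frac{1}{-73 + \left(18 + \frac{8}{3}\right) \left(- \frac{1}{73}\right)} \left(- \frac{4}{3}\right) = \frac{1}{-73 + \frac{62}{3} \left(- \frac{1}{73}\right)} \left(- \frac{4}{3}\right) = \frac{1}{-73 - \frac{62}{219}} \left(- \frac{4}{3}\right) = \frac{1}{- \frac{16049}{219}} \left(- \frac{4}{3}\right) = \left(- \frac{219}{16049}\right) \left(- \frac{4}{3}\right) = \frac{292}{16049}$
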